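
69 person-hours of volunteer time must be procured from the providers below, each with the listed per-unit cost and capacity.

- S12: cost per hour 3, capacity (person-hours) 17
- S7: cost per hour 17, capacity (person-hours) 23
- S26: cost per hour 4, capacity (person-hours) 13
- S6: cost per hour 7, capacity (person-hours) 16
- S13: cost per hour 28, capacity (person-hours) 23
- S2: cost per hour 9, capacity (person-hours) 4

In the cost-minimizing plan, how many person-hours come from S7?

Use providers in increasing cost order.
Take 17 from S12 at 3 → need 52 more.
S26 (4): use full 13 → 39 person-hours to go.
Take 16 from S6 at 7 → need 23 more.
S2 at 9: take all 4 person-hours → 19 still needed.
Take 19 from S7 at 17 to finish.
S13: unused.

19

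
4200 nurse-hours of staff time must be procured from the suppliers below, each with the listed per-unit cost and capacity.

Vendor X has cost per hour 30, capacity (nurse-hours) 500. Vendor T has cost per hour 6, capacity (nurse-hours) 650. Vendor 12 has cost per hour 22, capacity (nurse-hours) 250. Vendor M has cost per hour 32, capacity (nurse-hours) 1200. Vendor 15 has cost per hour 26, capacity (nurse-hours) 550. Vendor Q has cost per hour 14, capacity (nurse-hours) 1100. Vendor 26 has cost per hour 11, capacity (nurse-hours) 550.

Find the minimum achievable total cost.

79350

Fill from the cheapest supplier first.
Vendor T (6): use full 650 — 3550 nurse-hours to go.
Vendor 26 at 11: take all 550 nurse-hours — 3000 still needed.
Vendor Q (14): use full 1100 — 1900 nurse-hours to go.
Vendor 12 at 22: take all 250 nurse-hours — 1650 still needed.
Take 550 from Vendor 15 at 26 — need 1100 more.
Vendor X (30): use full 500 — 600 nurse-hours to go.
Vendor M at 32: take 600 of its 1200 — requirement met.
Cost = 650×6 + 550×11 + 1100×14 + 250×22 + 550×26 + 500×30 + 600×32 = 79350.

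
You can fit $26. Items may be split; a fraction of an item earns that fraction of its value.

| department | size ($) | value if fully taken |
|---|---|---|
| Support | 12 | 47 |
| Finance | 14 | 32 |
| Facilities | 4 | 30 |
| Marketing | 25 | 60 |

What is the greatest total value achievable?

101

Best value per unit of size first: Facilities 30/4≈7.5, Support 47/12≈3.92, Marketing 60/25≈2.4, Finance 32/14≈2.29.
All 4 $ of Facilities fit (value 30) — 22 remain.
Support: take in full, 12 $ for value 47 — 10 left.
Fill the last 10 $ with part of Marketing: 10/25 of it earns 24.
Total value = 101.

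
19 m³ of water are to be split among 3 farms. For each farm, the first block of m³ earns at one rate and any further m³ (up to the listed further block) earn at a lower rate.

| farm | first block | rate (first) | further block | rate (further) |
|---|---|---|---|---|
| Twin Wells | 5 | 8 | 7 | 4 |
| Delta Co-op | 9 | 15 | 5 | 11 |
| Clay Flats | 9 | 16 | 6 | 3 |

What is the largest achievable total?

290

Rank every tier by rate: Clay Flats/T1 16 > Delta Co-op/T1 15 > Delta Co-op/T2 11 > Twin Wells/T1 8 > Twin Wells/T2 4 > Clay Flats/T2 3.
Clay Flats T1 at 16: fill all 9 — 10 left.
Delta Co-op/T1 (15): +9 — 1 left.
1 remain; put them into Delta Co-op T2 at 11.
Total = 16×9 + 15×9 + 11×1 = 290.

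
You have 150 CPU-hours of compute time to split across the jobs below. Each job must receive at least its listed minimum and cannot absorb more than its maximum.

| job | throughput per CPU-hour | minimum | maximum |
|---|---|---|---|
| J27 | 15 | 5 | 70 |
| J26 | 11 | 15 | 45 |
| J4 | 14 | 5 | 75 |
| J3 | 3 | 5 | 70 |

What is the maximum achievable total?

Meeting every minimum uses 5+15+5+5 = 30 CPU-hours, leaving 120.
Highest throughput per CPU-hour first: J27 15 > J4 14 > J26 11 > J3 3.
J27 takes 65 more to reach its cap of 70 — 55 left.
Only 55 left; J4 takes them to reach 60.
Total = 15×70 + 11×15 + 14×60 + 3×5 = 2070.

2070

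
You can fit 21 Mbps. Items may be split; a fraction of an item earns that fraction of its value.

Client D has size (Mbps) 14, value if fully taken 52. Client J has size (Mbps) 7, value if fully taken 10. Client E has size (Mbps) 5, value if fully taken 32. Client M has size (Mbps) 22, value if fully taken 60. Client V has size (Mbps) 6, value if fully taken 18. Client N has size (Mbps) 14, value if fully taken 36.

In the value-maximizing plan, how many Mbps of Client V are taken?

Best value per unit of size first: Client E 32/5≈6.4, Client D 52/14≈3.71, Client V 18/6≈3, Client M 60/22≈2.73, Client N 36/14≈2.57, Client J 10/7≈1.43.
Client E: take in full, 5 Mbps for value 32 → 16 left.
Take all of Client D (14 Mbps, value 52) → 2 Mbps left.
Fill the last 2 Mbps with part of Client V: 2/6 of it earns 6.

2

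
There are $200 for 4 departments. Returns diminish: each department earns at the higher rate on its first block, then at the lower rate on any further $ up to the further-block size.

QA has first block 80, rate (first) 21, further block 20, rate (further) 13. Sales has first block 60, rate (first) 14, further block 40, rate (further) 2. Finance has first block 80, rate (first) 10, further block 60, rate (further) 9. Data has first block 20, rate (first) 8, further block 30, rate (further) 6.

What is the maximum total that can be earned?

3180

Order all 8 blocks by rate: QA/T1 21 > Sales/T1 14 > QA/T2 13 > Finance/T1 10 > Finance/T2 9 > Data/T1 8 > Data/T2 6 > Sales/T2 2.
Fill QA T1 block (80 at 21) — 120 left.
Sales T1 at 14: fill all 60 — 60 left.
QA T2 at 13: fill all 20 — 40 left.
Finance T1 at 10: only 40 left, fill 40.
Total = 21×80 + 14×60 + 13×20 + 10×40 = 3180.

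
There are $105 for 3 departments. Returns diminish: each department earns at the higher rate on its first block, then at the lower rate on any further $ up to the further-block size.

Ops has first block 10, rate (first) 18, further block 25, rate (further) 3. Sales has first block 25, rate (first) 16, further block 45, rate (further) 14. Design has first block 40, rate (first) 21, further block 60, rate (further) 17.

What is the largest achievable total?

1955

Order all 6 blocks by rate: Design/first 21 > Ops/first 18 > Design/second 17 > Sales/first 16 > Sales/second 14 > Ops/second 3.
Design/first (21): +40 — 65 left.
Ops first at 18: fill all 10 — 55 left.
Design/second: +55 of 60 at 17; pool empty.
Total = 21×40 + 18×10 + 17×55 = 1955.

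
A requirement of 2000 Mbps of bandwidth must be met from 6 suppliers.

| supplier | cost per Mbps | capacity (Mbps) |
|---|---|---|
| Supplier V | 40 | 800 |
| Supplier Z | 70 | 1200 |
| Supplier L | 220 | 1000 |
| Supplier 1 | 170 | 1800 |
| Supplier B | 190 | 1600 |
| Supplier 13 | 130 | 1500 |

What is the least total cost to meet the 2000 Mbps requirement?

Cheapest first:
Take 800 from Supplier V at 40 — need 1200 more.
Supplier Z (70): use full 1200 — 0 Mbps to go.
Supplier 13, Supplier 1, Supplier B, Supplier L: unused.
Cost = 800×40 + 1200×70 = 116000.

116000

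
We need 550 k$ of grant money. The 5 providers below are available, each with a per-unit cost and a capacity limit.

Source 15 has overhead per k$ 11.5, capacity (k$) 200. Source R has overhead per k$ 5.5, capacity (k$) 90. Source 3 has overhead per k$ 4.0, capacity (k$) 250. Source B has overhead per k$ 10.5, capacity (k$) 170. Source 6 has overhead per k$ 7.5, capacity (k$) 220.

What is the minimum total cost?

3070

Cheapest first:
Source 3 at 4.0: take all 250 k$ ; 300 still needed.
Source R at 5.5: take all 90 k$ ; 210 still needed.
Source 6 at 7.5: take 210 of its 220 ; requirement met.
Source B, Source 15: unused.
Cost = 250×4.0 + 90×5.5 + 210×7.5 = 3070.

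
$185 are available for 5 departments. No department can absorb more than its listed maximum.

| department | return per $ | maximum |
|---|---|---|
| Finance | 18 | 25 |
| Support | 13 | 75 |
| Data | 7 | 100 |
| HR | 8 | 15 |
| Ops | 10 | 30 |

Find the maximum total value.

2125

Highest return per $ first: Finance 18 > Support 13 > Ops 10 > HR 8 > Data 7.
Finance takes 25 to reach its cap of 25 — 160 left.
Support: +75 to 75 (cap) — 85 left.
Ops: +30 to 30 (cap) — 55 left.
HR takes 15 to reach its cap of 15 — 40 left.
Data: +40 (room for 100) → 40. Pool exhausted.
Total = 18×25 + 13×75 + 7×40 + 8×15 + 10×30 = 2125.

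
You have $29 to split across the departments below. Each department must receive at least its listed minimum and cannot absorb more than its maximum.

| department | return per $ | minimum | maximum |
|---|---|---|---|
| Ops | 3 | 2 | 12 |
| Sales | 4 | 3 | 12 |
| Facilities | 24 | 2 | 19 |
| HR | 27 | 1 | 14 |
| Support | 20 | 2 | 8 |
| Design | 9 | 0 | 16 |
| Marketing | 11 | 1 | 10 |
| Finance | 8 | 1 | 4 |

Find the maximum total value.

599

Meeting every minimum uses 2+3+2+1+2+0+1+1 = 12 $, leaving 17.
Highest return per $ first: HR 27 > Facilities 24 > Support 20 > Marketing 11 > Design 9 > Finance 8 > Sales 4 > Ops 3.
HR: +13 to 14 (cap) ; 4 left.
Only 4 left; Facilities takes them to reach 6.
Total = 3×2 + 4×3 + 24×6 + 27×14 + 20×2 + 11×1 + 8×1 = 599.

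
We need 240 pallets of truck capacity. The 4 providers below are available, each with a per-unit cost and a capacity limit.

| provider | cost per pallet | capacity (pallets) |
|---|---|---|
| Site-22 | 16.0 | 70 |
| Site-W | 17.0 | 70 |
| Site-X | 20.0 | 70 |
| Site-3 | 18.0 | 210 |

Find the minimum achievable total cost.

Use providers in increasing cost order.
Site-22 (16.0): use full 70 → 170 pallets to go.
Site-W at 17.0: take all 70 pallets → 100 still needed.
Site-3 (18.0): take the remaining 100 → done.
Site-X: unused.
Cost = 70×16.0 + 70×17.0 + 100×18.0 = 4110.

4110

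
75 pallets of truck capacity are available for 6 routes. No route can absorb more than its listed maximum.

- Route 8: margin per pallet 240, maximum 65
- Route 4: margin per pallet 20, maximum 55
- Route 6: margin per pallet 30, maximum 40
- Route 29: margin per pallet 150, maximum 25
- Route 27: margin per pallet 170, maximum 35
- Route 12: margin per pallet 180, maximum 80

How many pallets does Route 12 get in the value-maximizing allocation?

Highest margin per pallet first: Route 8 240 > Route 12 180 > Route 27 170 > Route 29 150 > Route 6 30 > Route 4 20.
Route 8 takes 65 to reach its cap of 65 ; 10 left.
Only 10 left; Route 12 takes them to reach 10.

10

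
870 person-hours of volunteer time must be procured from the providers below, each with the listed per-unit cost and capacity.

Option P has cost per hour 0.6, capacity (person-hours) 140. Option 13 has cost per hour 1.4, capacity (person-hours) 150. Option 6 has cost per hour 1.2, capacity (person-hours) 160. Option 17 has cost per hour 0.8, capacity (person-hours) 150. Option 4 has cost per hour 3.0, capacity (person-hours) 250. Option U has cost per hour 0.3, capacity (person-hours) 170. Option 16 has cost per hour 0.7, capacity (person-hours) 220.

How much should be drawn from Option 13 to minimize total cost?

Fill from the cheapest provider first.
Option U (0.3): use full 170 — 700 person-hours to go.
Take 140 from Option P at 0.6 — need 560 more.
Option 16 at 0.7: take all 220 person-hours — 340 still needed.
Take 150 from Option 17 at 0.8 — need 190 more.
Option 6 (1.2): use full 160 — 30 person-hours to go.
Option 13 (1.4): take the remaining 30 — done.
Option 4: unused.

30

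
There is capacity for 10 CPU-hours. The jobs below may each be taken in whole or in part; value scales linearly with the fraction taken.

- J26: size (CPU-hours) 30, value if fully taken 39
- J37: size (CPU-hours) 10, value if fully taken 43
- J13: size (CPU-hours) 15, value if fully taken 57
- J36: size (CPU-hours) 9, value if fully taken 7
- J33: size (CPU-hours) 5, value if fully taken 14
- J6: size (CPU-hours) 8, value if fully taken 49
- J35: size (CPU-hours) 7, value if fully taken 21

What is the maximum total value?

Sort by value density: J6 49/8≈6.12, J37 43/10≈4.3, J13 57/15≈3.8, J35 21/7≈3, J33 14/5≈2.8, J26 39/30≈1.3, J36 7/9≈0.778.
Take all of J6 (8 CPU-hours, value 49) — 2 CPU-hours left.
Fill the last 2 CPU-hours with part of J37: 2/10 of it earns 8.6.
Total value = 57.6.

57.6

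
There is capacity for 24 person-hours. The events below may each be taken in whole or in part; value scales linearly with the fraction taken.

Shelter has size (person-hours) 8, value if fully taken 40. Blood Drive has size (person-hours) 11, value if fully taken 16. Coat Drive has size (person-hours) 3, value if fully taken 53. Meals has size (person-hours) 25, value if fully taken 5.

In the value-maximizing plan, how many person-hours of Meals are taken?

Rank by value-to-size ratio: Coat Drive 53/3≈17.7, Shelter 40/8≈5, Blood Drive 16/11≈1.45, Meals 5/25≈0.2.
Coat Drive: take in full, 3 person-hours for value 53 → 21 left.
All 8 person-hours of Shelter fit (value 40) → 13 remain.
All 11 person-hours of Blood Drive fit (value 16) → 2 remain.
Only 2 person-hours remain; take 2/25 of Meals for value 5×2/25 = 0.4.

2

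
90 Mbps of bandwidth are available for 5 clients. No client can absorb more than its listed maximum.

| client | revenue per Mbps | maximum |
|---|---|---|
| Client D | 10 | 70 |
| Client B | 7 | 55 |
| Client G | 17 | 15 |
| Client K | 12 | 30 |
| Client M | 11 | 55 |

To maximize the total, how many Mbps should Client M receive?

Highest revenue per Mbps first: Client G 17 > Client K 12 > Client M 11 > Client D 10 > Client B 7.
Client G takes 15 to reach its cap of 15 — 75 left.
Client K takes 30 to reach its cap of 30 — 45 left.
Client M has room for 55 but only 45 remain, so it gets 45.

45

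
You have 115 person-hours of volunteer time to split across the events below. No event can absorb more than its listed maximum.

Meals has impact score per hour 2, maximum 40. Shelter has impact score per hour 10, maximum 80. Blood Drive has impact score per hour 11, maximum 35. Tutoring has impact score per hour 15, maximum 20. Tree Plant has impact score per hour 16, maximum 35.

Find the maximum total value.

Order the events by impact score per hour: Tree Plant 16 > Tutoring 15 > Blood Drive 11 > Shelter 10 > Meals 2.
Tree Plant takes 35 to reach its cap of 35 → 80 left.
Give Tutoring 20 to hit its cap of 20 → 60 left.
Blood Drive takes 35 to reach its cap of 35 → 25 left.
Shelter has room for 80 but only 25 remain, so it gets 25.
Total = 10×25 + 11×35 + 15×20 + 16×35 = 1495.

1495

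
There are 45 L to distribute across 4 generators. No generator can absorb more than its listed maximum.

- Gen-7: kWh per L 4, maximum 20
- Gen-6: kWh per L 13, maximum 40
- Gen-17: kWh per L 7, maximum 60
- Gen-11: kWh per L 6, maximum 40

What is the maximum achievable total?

Highest kWh per L first: Gen-6 13 > Gen-17 7 > Gen-11 6 > Gen-7 4.
Gen-6: +40 to 40 (cap) → 5 left.
Gen-17 has room for 60 but only 5 remain, so it gets 5.
Total = 13×40 + 7×5 = 555.

555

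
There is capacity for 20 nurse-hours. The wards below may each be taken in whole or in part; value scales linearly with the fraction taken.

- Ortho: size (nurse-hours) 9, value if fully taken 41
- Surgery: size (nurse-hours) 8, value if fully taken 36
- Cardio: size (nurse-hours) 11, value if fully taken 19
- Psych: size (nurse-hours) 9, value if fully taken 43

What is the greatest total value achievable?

Best value per unit of size first: Psych 43/9≈4.78, Ortho 41/9≈4.56, Surgery 36/8≈4.5, Cardio 19/11≈1.73.
Take all of Psych (9 nurse-hours, value 43) ; 11 nurse-hours left.
All 9 nurse-hours of Ortho fit (value 41) ; 2 remain.
Fill the last 2 nurse-hours with part of Surgery: 2/8 of it earns 9.
Total value = 93.

93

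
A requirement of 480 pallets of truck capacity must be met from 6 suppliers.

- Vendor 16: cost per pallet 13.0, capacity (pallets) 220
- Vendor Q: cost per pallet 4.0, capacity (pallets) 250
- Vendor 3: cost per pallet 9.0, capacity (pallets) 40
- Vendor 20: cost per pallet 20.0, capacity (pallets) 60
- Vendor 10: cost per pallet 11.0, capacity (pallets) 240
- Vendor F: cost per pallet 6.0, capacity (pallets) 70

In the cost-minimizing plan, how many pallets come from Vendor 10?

Fill from the cheapest supplier first.
Take 250 from Vendor Q at 4.0 — need 230 more.
Take 70 from Vendor F at 6.0 — need 160 more.
Take 40 from Vendor 3 at 9.0 — need 120 more.
Vendor 10 at 11.0: take 120 of its 240 — requirement met.
Vendor 16, Vendor 20: unused.

120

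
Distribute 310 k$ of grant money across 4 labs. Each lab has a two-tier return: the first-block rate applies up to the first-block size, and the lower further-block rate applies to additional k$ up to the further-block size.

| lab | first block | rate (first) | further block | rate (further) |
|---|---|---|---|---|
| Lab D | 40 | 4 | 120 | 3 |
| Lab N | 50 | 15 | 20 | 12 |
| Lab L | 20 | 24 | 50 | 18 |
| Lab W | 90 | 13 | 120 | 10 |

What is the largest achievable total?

4340

Treat each block as its own option and order by rate: Lab L/T1 24 > Lab L/T2 18 > Lab N/T1 15 > Lab W/T1 13 > Lab N/T2 12 > Lab W/T2 10 > Lab D/T1 4 > Lab D/T2 3.
Lab L T1 at 24: fill all 20 → 290 left.
Fill Lab L T2 block (50 at 18) → 240 left.
Lab N T1 at 15: fill all 50 → 190 left.
Lab W/T1 (13): +90 → 100 left.
Lab N/T2 (12): +20 → 80 left.
80 remain; put them into Lab W T2 at 10.
Total = 24×20 + 18×50 + 15×50 + 13×90 + 12×20 + 10×80 = 4340.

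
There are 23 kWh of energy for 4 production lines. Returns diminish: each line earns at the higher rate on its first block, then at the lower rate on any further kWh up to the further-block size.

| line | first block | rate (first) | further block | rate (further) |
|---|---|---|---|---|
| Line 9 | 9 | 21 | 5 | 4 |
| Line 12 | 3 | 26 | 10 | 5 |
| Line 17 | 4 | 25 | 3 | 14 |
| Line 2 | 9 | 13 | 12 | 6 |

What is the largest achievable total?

Rank every tier by rate: Line 12/T1 26 > Line 17/T1 25 > Line 9/T1 21 > Line 17/T2 14 > Line 2/T1 13 > Line 2/T2 6 > Line 12/T2 5 > Line 9/T2 4.
Fill Line 12 T1 block (3 at 26) — 20 left.
Line 17/T1 (25): +4 — 16 left.
Fill Line 9 T1 block (9 at 21) — 7 left.
Line 17/T2 (14): +3 — 4 left.
Line 2 T1 at 13: only 4 left, fill 4.
Total = 26×3 + 25×4 + 21×9 + 14×3 + 13×4 = 461.

461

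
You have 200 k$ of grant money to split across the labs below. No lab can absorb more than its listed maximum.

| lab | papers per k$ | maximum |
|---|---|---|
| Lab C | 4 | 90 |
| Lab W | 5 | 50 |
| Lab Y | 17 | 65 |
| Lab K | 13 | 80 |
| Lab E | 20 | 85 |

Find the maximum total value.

Order the labs by papers per k$: Lab E 20 > Lab Y 17 > Lab K 13 > Lab W 5 > Lab C 4.
Lab E: +85 to 85 (cap) → 115 left.
Lab Y takes 65 to reach its cap of 65 → 50 left.
Only 50 left; Lab K takes them to reach 50.
Total = 17×65 + 13×50 + 20×85 = 3455.

3455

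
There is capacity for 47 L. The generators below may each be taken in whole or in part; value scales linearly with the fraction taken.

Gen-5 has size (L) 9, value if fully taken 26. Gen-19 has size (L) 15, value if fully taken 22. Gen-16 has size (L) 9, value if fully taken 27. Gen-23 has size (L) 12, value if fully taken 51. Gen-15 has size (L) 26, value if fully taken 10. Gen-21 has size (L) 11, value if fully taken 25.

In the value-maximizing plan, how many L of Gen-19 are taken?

Sort by value density: Gen-23 51/12≈4.25, Gen-16 27/9≈3, Gen-5 26/9≈2.89, Gen-21 25/11≈2.27, Gen-19 22/15≈1.47, Gen-15 10/26≈0.385.
All 12 L of Gen-23 fit (value 51) → 35 remain.
Gen-16: take in full, 9 L for value 27 → 26 left.
All 9 L of Gen-5 fit (value 26) → 17 remain.
All 11 L of Gen-21 fit (value 25) → 6 remain.
6 L left: a 6/15 share of Gen-19 gives 22×6/15 = 8.8.

6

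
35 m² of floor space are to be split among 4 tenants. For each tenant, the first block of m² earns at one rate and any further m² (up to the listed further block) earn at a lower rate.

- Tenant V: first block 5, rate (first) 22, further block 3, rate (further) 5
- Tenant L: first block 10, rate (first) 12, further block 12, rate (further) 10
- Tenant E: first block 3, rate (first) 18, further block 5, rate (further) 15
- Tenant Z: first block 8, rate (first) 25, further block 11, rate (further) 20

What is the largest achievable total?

695

Order all 8 blocks by rate: Tenant Z/T1 25 > Tenant V/T1 22 > Tenant Z/T2 20 > Tenant E/T1 18 > Tenant E/T2 15 > Tenant L/T1 12 > Tenant L/T2 10 > Tenant V/T2 5.
Tenant Z/T1 (25): +8 — 27 left.
Fill Tenant V T1 block (5 at 22) — 22 left.
Fill Tenant Z T2 block (11 at 20) — 11 left.
Tenant E/T1 (18): +3 — 8 left.
Tenant E T2 at 15: fill all 5 — 3 left.
3 remain; put them into Tenant L T1 at 12.
Total = 25×8 + 22×5 + 20×11 + 18×3 + 15×5 + 12×3 = 695.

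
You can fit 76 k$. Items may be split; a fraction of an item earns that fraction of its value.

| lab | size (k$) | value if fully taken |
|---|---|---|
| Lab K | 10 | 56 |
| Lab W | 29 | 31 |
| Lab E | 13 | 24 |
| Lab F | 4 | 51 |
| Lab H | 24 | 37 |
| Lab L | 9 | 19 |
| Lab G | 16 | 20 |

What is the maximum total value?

207

Best value per unit of size first: Lab F 51/4≈12.8, Lab K 56/10≈5.6, Lab L 19/9≈2.11, Lab E 24/13≈1.85, Lab H 37/24≈1.54, Lab G 20/16≈1.25, Lab W 31/29≈1.07.
Take all of Lab F (4 k$, value 51) — 72 k$ left.
Lab K: take in full, 10 k$ for value 56 — 62 left.
All 9 k$ of Lab L fit (value 19) — 53 remain.
Take all of Lab E (13 k$, value 24) — 40 k$ left.
Take all of Lab H (24 k$, value 37) — 16 k$ left.
All 16 k$ of Lab G fit (value 20) — 0 remain.
Total value = 207.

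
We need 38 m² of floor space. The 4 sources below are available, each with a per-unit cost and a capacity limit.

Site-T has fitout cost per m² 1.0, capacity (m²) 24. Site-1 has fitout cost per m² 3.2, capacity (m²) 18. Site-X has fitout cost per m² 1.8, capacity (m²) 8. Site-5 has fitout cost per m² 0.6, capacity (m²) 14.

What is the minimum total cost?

Use sources in increasing cost order.
Site-5 at 0.6: take all 14 m² — 24 still needed.
Take 24 from Site-T at 1.0 — need 0 more.
Site-X, Site-1: unused.
Cost = 14×0.6 + 24×1.0 = 32.4.

32.4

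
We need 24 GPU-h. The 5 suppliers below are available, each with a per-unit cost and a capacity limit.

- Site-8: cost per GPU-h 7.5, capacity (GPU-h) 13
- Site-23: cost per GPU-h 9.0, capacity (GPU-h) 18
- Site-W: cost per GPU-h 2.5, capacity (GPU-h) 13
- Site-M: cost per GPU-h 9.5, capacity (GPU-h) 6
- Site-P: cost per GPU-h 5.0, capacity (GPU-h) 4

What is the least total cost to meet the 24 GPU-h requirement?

Use suppliers in increasing cost order.
Take 13 from Site-W at 2.5 → need 11 more.
Site-P at 5.0: take all 4 GPU-h → 7 still needed.
Site-8 at 7.5: take 7 of its 13 → requirement met.
Site-23, Site-M: unused.
Cost = 13×2.5 + 4×5.0 + 7×7.5 = 105.

105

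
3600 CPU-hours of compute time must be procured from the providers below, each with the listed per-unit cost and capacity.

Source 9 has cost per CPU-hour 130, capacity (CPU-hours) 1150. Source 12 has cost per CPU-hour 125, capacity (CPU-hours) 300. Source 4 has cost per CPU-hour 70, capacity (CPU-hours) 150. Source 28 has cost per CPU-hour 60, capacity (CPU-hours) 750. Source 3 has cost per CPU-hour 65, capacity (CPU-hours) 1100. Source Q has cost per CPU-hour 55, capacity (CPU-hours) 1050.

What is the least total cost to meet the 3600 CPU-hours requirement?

254750

Cheapest first:
Take 1050 from Source Q at 55 — need 2550 more.
Source 28 at 60: take all 750 CPU-hours — 1800 still needed.
Take 1100 from Source 3 at 65 — need 700 more.
Source 4 at 70: take all 150 CPU-hours — 550 still needed.
Source 12 at 125: take all 300 CPU-hours — 250 still needed.
Source 9 (130): take the remaining 250 — done.
Cost = 1050×55 + 750×60 + 1100×65 + 150×70 + 300×125 + 250×130 = 254750.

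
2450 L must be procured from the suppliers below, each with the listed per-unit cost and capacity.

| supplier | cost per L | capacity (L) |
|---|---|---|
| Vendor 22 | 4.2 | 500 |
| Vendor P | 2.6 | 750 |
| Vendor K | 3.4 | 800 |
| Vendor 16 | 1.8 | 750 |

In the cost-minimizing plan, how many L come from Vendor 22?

150

Use suppliers in increasing cost order.
Vendor 16 (1.8): use full 750 ; 1700 L to go.
Vendor P (2.6): use full 750 ; 950 L to go.
Vendor K at 3.4: take all 800 L ; 150 still needed.
Vendor 22 (4.2): take the remaining 150 ; done.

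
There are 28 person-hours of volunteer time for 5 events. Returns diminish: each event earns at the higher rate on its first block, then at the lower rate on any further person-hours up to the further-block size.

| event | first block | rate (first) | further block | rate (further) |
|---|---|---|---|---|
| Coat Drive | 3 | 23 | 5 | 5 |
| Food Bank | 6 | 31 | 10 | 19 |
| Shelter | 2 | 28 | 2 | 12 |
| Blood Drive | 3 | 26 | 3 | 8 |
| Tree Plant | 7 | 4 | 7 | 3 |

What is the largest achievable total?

619

Rank every tier by rate: Food Bank/tier1 31 > Shelter/tier1 28 > Blood Drive/tier1 26 > Coat Drive/tier1 23 > Food Bank/tier2 19 > Shelter/tier2 12 > Blood Drive/tier2 8 > Coat Drive/tier2 5 > Tree Plant/tier1 4 > Tree Plant/tier2 3.
Fill Food Bank tier1 block (6 at 31) — 22 left.
Fill Shelter tier1 block (2 at 28) — 20 left.
Blood Drive/tier1 (26): +3 — 17 left.
Coat Drive tier1 at 23: fill all 3 — 14 left.
Food Bank tier2 at 19: fill all 10 — 4 left.
Shelter tier2 at 12: fill all 2 — 2 left.
Blood Drive tier2 at 8: only 2 left, fill 2.
Total = 31×6 + 28×2 + 26×3 + 23×3 + 19×10 + 12×2 + 8×2 = 619.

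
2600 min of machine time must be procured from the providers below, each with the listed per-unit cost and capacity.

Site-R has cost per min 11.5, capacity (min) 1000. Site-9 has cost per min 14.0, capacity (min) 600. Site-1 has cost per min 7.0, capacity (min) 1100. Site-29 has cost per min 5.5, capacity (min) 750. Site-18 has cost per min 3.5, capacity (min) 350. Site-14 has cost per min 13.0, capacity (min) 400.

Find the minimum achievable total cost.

17650

Use providers in increasing cost order.
Site-18 at 3.5: take all 350 min → 2250 still needed.
Site-29 (5.5): use full 750 → 1500 min to go.
Site-1 at 7.0: take all 1100 min → 400 still needed.
Site-R at 11.5: take 400 of its 1000 → requirement met.
Site-14, Site-9: unused.
Cost = 350×3.5 + 750×5.5 + 1100×7.0 + 400×11.5 = 17650.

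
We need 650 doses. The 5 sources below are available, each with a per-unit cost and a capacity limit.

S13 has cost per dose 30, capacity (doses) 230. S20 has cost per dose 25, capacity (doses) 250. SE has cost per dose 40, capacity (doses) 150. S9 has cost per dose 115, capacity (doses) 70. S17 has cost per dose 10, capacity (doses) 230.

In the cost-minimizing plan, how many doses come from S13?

Fill from the cheapest source first.
S17 at 10: take all 230 doses → 420 still needed.
Take 250 from S20 at 25 → need 170 more.
S13 at 30: take 170 of its 230 → requirement met.
SE, S9: unused.

170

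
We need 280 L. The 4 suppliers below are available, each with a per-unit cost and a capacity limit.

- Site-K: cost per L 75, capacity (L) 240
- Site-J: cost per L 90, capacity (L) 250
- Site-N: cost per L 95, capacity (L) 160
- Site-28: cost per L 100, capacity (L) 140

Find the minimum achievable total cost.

Fill from the cheapest supplier first.
Take 240 from Site-K at 75 ; need 40 more.
Site-J (90): take the remaining 40 ; done.
Site-N, Site-28: unused.
Cost = 240×75 + 40×90 = 21600.

21600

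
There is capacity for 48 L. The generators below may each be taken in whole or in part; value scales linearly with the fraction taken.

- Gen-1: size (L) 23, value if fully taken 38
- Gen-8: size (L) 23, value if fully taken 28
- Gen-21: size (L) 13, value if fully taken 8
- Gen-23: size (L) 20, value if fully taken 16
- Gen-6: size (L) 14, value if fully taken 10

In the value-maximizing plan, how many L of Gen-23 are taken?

Rank by value-to-size ratio: Gen-1 38/23≈1.65, Gen-8 28/23≈1.22, Gen-23 16/20≈0.8, Gen-6 10/14≈0.714, Gen-21 8/13≈0.615.
All 23 L of Gen-1 fit (value 38) → 25 remain.
Gen-8: take in full, 23 L for value 28 → 2 left.
Only 2 L remain; take 2/20 of Gen-23 for value 16×2/20 = 1.6.

2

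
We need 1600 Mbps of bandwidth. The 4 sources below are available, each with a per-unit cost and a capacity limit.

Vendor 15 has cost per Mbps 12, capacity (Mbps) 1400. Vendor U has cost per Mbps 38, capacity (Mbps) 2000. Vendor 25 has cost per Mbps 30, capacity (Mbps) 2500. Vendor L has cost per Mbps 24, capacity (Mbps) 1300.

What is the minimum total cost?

21600

Fill from the cheapest source first.
Vendor 15 at 12: take all 1400 Mbps — 200 still needed.
Take 200 from Vendor L at 24 to finish.
Vendor 25, Vendor U: unused.
Cost = 1400×12 + 200×24 = 21600.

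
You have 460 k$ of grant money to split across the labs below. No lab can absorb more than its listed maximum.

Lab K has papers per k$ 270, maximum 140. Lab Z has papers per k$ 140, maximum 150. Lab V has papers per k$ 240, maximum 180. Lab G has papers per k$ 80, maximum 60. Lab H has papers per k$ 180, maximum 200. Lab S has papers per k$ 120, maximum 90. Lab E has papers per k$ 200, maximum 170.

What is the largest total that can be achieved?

109000

Rank by papers per k$: Lab K 270 > Lab V 240 > Lab E 200 > Lab H 180 > Lab Z 140 > Lab S 120 > Lab G 80.
Lab K takes 140 to reach its cap of 140 — 320 left.
Give Lab V 180 to hit its cap of 180 — 140 left.
Only 140 left; Lab E takes them to reach 140.
Total = 270×140 + 240×180 + 200×140 = 109000.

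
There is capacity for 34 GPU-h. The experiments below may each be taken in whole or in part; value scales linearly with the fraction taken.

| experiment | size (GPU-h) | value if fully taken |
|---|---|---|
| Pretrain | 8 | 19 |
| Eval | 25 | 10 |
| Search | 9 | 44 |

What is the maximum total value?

69.8

Best value per unit of size first: Search 44/9≈4.89, Pretrain 19/8≈2.38, Eval 10/25≈0.4.
All 9 GPU-h of Search fit (value 44) ; 25 remain.
All 8 GPU-h of Pretrain fit (value 19) ; 17 remain.
Only 17 GPU-h remain; take 17/25 of Eval for value 10×17/25 = 6.8.
Total value = 69.8.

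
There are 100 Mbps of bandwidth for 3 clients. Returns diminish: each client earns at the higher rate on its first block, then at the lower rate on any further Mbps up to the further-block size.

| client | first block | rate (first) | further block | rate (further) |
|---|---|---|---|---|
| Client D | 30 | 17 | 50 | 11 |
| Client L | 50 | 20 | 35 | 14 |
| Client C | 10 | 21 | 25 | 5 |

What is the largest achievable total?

1860

Treat each block as its own option and order by rate: Client C/T1 21 > Client L/T1 20 > Client D/T1 17 > Client L/T2 14 > Client D/T2 11 > Client C/T2 5.
Client C T1 at 21: fill all 10 — 90 left.
Fill Client L T1 block (50 at 20) — 40 left.
Client D/T1 (17): +30 — 10 left.
Client L/T2: +10 of 35 at 14; pool empty.
Total = 21×10 + 20×50 + 17×30 + 14×10 = 1860.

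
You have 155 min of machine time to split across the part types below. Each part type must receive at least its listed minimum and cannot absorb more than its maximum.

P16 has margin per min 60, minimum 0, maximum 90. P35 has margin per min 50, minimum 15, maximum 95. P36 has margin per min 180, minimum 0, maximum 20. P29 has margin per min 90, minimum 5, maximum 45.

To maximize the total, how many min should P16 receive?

Meeting every minimum uses 0+15+0+5 = 20 min, leaving 135.
Order the part types by margin per min: P36 180 > P29 90 > P16 60 > P35 50.
Give P36 20 more to hit its cap of 20 ; 115 left.
P29 takes 40 more to reach its cap of 45 ; 75 left.
P16: +75 (room for 90) → 75. Pool exhausted.

75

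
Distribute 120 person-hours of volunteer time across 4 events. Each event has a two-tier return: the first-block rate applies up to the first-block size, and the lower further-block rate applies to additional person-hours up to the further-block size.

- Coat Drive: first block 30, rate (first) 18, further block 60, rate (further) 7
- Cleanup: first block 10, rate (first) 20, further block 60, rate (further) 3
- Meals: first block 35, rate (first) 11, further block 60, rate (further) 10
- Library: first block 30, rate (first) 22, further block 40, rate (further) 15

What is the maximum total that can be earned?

2110

Order all 8 blocks by rate: Library/first 22 > Cleanup/first 20 > Coat Drive/first 18 > Library/second 15 > Meals/first 11 > Meals/second 10 > Coat Drive/second 7 > Cleanup/second 3.
Library first at 22: fill all 30 ; 90 left.
Cleanup/first (20): +10 ; 80 left.
Coat Drive/first (18): +30 ; 50 left.
Library second at 15: fill all 40 ; 10 left.
10 remain; put them into Meals first at 11.
Total = 22×30 + 20×10 + 18×30 + 15×40 + 11×10 = 2110.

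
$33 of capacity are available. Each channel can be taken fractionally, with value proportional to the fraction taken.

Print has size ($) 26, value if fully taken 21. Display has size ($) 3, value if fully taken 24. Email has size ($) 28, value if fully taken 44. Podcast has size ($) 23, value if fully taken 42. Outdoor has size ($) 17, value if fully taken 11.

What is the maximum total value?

77

Sort by value density: Display 24/3≈8, Podcast 42/23≈1.83, Email 44/28≈1.57, Print 21/26≈0.808, Outdoor 11/17≈0.647.
Take all of Display (3 $, value 24) — 30 $ left.
Take all of Podcast (23 $, value 42) — 7 $ left.
7 $ left: a 7/28 share of Email gives 44×7/28 = 11.
Total value = 77.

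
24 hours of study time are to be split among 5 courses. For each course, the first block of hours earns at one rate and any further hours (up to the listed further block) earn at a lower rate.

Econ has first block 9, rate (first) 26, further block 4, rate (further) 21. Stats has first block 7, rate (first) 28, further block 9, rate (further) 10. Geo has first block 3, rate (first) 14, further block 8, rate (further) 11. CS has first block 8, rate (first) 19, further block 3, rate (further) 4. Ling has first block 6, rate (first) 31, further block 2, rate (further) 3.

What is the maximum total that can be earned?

658

Order all 10 blocks by rate: Ling/first 31 > Stats/first 28 > Econ/first 26 > Econ/second 21 > CS/first 19 > Geo/first 14 > Geo/second 11 > Stats/second 10 > CS/second 4 > Ling/second 3.
Ling/first (31): +6 ; 18 left.
Stats first at 28: fill all 7 ; 11 left.
Fill Econ first block (9 at 26) ; 2 left.
Econ/second: +2 of 4 at 21; pool empty.
Total = 31×6 + 28×7 + 26×9 + 21×2 = 658.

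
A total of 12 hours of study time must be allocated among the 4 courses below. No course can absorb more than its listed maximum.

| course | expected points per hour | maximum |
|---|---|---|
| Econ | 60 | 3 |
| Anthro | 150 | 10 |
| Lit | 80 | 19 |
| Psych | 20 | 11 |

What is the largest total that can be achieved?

1660

Order the courses by expected points per hour: Anthro 150 > Lit 80 > Econ 60 > Psych 20.
Anthro takes 10 to reach its cap of 10 ; 2 left.
Lit: +2 (room for 19) → 2. Pool exhausted.
Total = 150×10 + 80×2 = 1660.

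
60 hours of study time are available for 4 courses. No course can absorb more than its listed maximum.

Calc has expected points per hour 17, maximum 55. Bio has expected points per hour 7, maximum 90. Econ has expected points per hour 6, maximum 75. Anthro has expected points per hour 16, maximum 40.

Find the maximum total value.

Order the courses by expected points per hour: Calc 17 > Anthro 16 > Bio 7 > Econ 6.
Give Calc 55 to hit its cap of 55 → 5 left.
Anthro has room for 40 but only 5 remain, so it gets 5.
Total = 17×55 + 16×5 = 1015.

1015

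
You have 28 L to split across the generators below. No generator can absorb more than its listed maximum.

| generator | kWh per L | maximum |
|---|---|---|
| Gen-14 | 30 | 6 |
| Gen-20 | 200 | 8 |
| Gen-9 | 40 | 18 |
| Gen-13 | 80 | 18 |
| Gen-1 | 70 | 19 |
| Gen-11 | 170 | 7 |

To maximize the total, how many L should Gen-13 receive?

Order the generators by kWh per L: Gen-20 200 > Gen-11 170 > Gen-13 80 > Gen-1 70 > Gen-9 40 > Gen-14 30.
Gen-20 takes 8 to reach its cap of 8 — 20 left.
Gen-11 takes 7 to reach its cap of 7 — 13 left.
Only 13 left; Gen-13 takes them to reach 13.

13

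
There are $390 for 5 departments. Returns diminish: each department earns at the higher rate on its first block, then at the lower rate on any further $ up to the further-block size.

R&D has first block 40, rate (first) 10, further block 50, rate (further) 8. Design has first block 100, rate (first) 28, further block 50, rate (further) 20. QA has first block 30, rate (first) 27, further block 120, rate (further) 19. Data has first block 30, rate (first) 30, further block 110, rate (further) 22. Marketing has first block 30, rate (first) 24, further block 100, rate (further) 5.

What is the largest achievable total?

Order all 10 blocks by rate: Data/T1 30 > Design/T1 28 > QA/T1 27 > Marketing/T1 24 > Data/T2 22 > Design/T2 20 > QA/T2 19 > R&D/T1 10 > R&D/T2 8 > Marketing/T2 5.
Fill Data T1 block (30 at 30) — 360 left.
Fill Design T1 block (100 at 28) — 260 left.
QA T1 at 27: fill all 30 — 230 left.
Marketing T1 at 24: fill all 30 — 200 left.
Data/T2 (22): +110 — 90 left.
Fill Design T2 block (50 at 20) — 40 left.
40 remain; put them into QA T2 at 19.
Total = 30×30 + 28×100 + 27×30 + 24×30 + 22×110 + 20×50 + 19×40 = 9410.

9410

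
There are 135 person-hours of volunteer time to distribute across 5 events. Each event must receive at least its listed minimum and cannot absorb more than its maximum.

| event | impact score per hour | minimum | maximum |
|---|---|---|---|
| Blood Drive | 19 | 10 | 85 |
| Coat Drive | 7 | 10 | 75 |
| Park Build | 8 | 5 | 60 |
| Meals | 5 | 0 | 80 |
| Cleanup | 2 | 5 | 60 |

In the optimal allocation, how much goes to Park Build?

35

Meeting every minimum uses 10+10+5+0+5 = 30 person-hours, leaving 105.
Highest impact score per hour first: Blood Drive 19 > Park Build 8 > Coat Drive 7 > Meals 5 > Cleanup 2.
Give Blood Drive 75 more to hit its cap of 85 ; 30 left.
Park Build has room for 55 more but only 30 remain, so it gets 35.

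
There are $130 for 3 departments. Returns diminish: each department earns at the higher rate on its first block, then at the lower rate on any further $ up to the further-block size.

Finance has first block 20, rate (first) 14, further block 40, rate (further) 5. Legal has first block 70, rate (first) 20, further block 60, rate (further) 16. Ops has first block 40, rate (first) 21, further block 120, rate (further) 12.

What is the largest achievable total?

2560

Treat each block as its own option and order by rate: Ops/tier1 21 > Legal/tier1 20 > Legal/tier2 16 > Finance/tier1 14 > Ops/tier2 12 > Finance/tier2 5.
Fill Ops tier1 block (40 at 21) → 90 left.
Legal tier1 at 20: fill all 70 → 20 left.
Legal tier2 at 16: only 20 left, fill 20.
Total = 21×40 + 20×70 + 16×20 = 2560.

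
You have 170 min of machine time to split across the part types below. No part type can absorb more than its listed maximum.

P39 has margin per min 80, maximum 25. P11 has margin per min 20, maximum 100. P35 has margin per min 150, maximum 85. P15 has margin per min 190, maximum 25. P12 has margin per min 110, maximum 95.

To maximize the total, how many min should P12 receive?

Order the part types by margin per min: P15 190 > P35 150 > P12 110 > P39 80 > P11 20.
P15 takes 25 to reach its cap of 25 ; 145 left.
Give P35 85 to hit its cap of 85 ; 60 left.
Only 60 left; P12 takes them to reach 60.

60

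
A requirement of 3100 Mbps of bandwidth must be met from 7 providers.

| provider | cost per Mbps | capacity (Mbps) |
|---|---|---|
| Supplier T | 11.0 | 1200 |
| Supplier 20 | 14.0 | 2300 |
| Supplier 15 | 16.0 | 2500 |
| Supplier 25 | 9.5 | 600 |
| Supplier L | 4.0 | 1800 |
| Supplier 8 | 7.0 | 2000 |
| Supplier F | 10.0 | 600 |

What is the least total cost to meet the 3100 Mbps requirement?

16300

Use providers in increasing cost order.
Supplier L (4.0): use full 1800 ; 1300 Mbps to go.
Take 1300 from Supplier 8 at 7.0 to finish.
Supplier 25, Supplier F, Supplier T, Supplier 20, Supplier 15: unused.
Cost = 1800×4.0 + 1300×7.0 = 16300.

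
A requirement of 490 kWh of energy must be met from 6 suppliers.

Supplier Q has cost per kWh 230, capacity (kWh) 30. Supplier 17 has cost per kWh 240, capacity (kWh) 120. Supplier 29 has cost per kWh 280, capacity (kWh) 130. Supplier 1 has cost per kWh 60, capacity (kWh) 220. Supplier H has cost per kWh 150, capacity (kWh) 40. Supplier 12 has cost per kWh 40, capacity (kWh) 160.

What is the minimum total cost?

42100

Use suppliers in increasing cost order.
Supplier 12 (40): use full 160 — 330 kWh to go.
Supplier 1 at 60: take all 220 kWh — 110 still needed.
Supplier H (150): use full 40 — 70 kWh to go.
Take 30 from Supplier Q at 230 — need 40 more.
Supplier 17 at 240: take 40 of its 120 — requirement met.
Supplier 29: unused.
Cost = 160×40 + 220×60 + 40×150 + 30×230 + 40×240 = 42100.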